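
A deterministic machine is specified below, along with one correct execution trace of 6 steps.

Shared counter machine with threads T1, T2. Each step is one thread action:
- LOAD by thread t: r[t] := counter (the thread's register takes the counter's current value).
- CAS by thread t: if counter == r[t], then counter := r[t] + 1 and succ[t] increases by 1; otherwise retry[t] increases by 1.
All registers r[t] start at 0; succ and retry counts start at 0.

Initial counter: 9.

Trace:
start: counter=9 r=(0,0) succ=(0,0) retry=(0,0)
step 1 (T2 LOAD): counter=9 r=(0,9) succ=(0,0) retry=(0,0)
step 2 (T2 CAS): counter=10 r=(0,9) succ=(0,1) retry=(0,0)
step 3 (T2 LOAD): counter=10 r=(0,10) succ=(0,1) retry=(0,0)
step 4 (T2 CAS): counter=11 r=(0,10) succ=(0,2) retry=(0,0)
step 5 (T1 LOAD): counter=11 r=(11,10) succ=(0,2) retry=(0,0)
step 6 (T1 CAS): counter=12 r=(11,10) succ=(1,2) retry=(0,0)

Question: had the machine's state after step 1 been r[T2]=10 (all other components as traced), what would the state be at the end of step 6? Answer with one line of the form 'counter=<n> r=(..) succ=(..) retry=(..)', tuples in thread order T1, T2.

state after step 1 := counter=9 r=(0,10) succ=(0,0) retry=(0,0)
step 2 (T2 CAS): counter=9 r=(0,10) succ=(0,0) retry=(0,1)
step 3 (T2 LOAD): counter=9 r=(0,9) succ=(0,0) retry=(0,1)
step 4 (T2 CAS): counter=10 r=(0,9) succ=(0,1) retry=(0,1)
step 5 (T1 LOAD): counter=10 r=(10,9) succ=(0,1) retry=(0,1)
step 6 (T1 CAS): counter=11 r=(10,9) succ=(1,1) retry=(0,1)

counter=11 r=(10,9) succ=(1,1) retry=(0,1)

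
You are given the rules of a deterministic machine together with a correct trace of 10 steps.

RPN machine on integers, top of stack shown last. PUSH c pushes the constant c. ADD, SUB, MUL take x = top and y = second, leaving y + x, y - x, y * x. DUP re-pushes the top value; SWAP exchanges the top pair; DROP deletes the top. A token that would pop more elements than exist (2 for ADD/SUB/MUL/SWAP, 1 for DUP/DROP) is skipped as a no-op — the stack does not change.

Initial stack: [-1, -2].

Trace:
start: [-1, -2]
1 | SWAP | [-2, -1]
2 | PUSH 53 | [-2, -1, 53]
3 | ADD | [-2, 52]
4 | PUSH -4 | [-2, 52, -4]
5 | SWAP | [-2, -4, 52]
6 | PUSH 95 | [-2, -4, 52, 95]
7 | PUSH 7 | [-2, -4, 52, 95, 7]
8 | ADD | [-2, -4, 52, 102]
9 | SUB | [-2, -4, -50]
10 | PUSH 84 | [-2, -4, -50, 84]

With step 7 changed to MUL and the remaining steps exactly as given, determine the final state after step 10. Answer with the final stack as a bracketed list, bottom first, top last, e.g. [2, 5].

(re-executing from step 7 with the substitution; state before step 7: [-2, -4, 52, 95])
7 | MUL | [-2, -4, 4940]
8 | ADD | [-2, 4936]
9 | SUB | [-4938]
10 | PUSH 84 | [-4938, 84]

[-4938, 84]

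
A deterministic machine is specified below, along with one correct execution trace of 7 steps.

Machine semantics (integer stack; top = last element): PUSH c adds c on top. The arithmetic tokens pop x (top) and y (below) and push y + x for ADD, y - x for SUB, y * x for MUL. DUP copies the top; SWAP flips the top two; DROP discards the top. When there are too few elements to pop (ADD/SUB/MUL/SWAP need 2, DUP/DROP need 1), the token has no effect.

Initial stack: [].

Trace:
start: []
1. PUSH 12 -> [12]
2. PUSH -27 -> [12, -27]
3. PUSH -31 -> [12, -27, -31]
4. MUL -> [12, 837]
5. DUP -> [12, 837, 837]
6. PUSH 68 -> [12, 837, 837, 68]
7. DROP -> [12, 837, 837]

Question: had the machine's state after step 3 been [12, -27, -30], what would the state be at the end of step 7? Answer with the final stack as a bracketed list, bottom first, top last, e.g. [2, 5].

[12, 810, 810]

state after step 3 := [12, -27, -30]
4. MUL -> [12, 810]
5. DUP -> [12, 810, 810]
6. PUSH 68 -> [12, 810, 810, 68]
7. DROP -> [12, 810, 810]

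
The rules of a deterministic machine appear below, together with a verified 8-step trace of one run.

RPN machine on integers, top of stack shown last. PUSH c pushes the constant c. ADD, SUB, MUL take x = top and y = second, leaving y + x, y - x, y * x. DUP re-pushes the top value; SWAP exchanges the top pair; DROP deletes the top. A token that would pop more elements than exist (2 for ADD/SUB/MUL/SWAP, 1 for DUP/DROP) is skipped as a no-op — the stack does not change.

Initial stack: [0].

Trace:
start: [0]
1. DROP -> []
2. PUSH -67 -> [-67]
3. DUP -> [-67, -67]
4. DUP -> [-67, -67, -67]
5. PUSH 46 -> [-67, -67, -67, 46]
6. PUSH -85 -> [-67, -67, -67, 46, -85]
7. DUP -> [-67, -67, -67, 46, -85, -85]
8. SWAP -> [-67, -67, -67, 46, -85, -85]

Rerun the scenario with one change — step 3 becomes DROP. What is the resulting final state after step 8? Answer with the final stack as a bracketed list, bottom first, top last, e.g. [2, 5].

[46, -85, -85]

(re-executing from step 3 with the substitution; state before step 3: [-67])
3. DROP -> []
4. DUP -> []
5. PUSH 46 -> [46]
6. PUSH -85 -> [46, -85]
7. DUP -> [46, -85, -85]
8. SWAP -> [46, -85, -85]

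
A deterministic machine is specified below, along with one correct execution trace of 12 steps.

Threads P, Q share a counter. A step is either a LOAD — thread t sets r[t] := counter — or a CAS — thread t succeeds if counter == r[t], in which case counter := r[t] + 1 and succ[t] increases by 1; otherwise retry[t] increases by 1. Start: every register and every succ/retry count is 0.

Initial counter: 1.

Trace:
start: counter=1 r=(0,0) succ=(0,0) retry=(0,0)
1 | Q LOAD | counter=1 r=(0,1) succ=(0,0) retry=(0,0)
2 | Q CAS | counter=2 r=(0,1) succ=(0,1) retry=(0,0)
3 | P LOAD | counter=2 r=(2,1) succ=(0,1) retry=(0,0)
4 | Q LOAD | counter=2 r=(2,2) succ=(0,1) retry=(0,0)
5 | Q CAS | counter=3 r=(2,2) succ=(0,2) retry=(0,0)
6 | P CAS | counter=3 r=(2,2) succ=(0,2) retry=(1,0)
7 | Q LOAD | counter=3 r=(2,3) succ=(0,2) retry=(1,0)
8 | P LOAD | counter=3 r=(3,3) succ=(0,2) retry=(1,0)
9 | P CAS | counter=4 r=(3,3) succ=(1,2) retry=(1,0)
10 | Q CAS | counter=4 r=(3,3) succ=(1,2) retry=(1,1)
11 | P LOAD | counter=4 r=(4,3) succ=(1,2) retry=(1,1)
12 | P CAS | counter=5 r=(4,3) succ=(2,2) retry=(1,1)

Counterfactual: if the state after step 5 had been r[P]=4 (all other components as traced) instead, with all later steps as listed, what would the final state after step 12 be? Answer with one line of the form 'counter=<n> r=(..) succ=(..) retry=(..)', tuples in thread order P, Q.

counter=5 r=(4,3) succ=(2,2) retry=(1,1)

state after step 5 := counter=3 r=(4,2) succ=(0,2) retry=(0,0)
6 | P CAS | counter=3 r=(4,2) succ=(0,2) retry=(1,0)
7 | Q LOAD | counter=3 r=(4,3) succ=(0,2) retry=(1,0)
8 | P LOAD | counter=3 r=(3,3) succ=(0,2) retry=(1,0)
9 | P CAS | counter=4 r=(3,3) succ=(1,2) retry=(1,0)
10 | Q CAS | counter=4 r=(3,3) succ=(1,2) retry=(1,1)
11 | P LOAD | counter=4 r=(4,3) succ=(1,2) retry=(1,1)
12 | P CAS | counter=5 r=(4,3) succ=(2,2) retry=(1,1)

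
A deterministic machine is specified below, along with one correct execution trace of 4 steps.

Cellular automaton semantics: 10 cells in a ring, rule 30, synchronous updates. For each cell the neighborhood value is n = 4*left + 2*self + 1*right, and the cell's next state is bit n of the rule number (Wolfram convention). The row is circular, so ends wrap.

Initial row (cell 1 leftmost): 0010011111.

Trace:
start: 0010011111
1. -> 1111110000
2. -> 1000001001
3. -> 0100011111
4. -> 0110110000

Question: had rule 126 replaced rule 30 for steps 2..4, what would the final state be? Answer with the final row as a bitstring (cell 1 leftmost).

0111100000

(re-executing steps 2..4 under rule 126; state before step 2: 1111110000)
2. -> 1000011001
3. -> 1100111111
4. -> 0111100000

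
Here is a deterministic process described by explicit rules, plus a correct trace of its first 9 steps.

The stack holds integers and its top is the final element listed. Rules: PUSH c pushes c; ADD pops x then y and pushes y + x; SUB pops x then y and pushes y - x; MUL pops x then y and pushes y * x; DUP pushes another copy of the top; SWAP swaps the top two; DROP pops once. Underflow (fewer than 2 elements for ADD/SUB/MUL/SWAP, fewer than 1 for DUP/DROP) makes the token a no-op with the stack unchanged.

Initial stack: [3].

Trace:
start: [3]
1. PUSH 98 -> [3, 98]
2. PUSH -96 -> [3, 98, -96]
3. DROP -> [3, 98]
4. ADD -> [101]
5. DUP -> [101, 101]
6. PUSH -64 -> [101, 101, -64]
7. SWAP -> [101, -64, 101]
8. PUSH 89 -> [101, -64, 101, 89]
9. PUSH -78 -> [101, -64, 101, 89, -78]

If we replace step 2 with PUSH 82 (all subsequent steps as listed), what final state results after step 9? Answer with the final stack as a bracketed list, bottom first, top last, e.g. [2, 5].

[101, -64, 101, 89, -78]

(re-executing from step 2 with the substitution; state before step 2: [3, 98])
2. PUSH 82 -> [3, 98, 82]
3. DROP -> [3, 98]
4. ADD -> [101]
5. DUP -> [101, 101]
6. PUSH -64 -> [101, 101, -64]
7. SWAP -> [101, -64, 101]
8. PUSH 89 -> [101, -64, 101, 89]
9. PUSH -78 -> [101, -64, 101, 89, -78]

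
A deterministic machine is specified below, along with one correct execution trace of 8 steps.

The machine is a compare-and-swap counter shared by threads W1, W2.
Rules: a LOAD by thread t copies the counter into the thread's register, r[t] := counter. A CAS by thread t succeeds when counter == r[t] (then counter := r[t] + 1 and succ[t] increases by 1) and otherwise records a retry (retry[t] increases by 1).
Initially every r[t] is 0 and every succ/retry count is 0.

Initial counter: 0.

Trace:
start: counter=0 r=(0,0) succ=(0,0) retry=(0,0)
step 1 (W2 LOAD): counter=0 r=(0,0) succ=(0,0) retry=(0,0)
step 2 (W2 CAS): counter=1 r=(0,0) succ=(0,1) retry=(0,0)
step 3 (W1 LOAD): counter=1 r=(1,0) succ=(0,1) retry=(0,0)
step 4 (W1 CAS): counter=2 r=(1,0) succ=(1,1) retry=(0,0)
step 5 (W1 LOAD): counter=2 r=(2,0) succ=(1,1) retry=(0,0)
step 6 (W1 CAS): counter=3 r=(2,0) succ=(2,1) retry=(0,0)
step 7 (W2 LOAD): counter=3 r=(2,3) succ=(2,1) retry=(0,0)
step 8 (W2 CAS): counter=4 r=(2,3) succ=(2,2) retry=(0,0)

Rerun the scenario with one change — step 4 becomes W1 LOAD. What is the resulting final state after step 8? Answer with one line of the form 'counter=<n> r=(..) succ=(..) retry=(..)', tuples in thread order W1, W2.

(re-executing from step 4 with the substitution; state before step 4: counter=1 r=(1,0) succ=(0,1) retry=(0,0))
step 4 (W1 LOAD): counter=1 r=(1,0) succ=(0,1) retry=(0,0)
step 5 (W1 LOAD): counter=1 r=(1,0) succ=(0,1) retry=(0,0)
step 6 (W1 CAS): counter=2 r=(1,0) succ=(1,1) retry=(0,0)
step 7 (W2 LOAD): counter=2 r=(1,2) succ=(1,1) retry=(0,0)
step 8 (W2 CAS): counter=3 r=(1,2) succ=(1,2) retry=(0,0)

counter=3 r=(1,2) succ=(1,2) retry=(0,0)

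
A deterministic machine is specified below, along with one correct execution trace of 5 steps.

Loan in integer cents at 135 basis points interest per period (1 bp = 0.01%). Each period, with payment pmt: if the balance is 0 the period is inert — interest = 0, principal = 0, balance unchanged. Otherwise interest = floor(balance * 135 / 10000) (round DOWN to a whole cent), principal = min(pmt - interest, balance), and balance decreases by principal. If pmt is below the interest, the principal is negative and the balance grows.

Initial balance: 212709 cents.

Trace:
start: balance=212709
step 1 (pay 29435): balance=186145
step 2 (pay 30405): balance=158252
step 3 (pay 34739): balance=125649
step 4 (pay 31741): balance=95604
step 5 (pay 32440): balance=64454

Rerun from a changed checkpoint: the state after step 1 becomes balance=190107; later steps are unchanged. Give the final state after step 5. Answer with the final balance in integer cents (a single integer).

68635

state after step 1 := balance=190107
step 2 (pay 30405): balance=162268
step 3 (pay 34739): balance=129719
step 4 (pay 31741): balance=99729
step 5 (pay 32440): balance=68635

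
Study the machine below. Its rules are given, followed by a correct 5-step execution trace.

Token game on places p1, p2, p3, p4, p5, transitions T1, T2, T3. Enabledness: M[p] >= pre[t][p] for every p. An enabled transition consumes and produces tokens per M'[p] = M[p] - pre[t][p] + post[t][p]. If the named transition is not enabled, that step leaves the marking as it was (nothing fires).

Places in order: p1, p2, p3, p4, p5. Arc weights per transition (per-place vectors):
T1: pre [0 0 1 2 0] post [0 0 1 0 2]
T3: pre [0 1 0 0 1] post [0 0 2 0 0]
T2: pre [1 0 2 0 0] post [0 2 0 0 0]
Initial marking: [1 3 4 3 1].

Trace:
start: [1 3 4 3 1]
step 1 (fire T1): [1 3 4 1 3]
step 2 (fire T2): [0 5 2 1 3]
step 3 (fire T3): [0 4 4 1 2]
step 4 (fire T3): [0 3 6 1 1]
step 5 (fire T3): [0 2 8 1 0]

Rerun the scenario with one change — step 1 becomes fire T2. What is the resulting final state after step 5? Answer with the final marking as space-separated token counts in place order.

0 4 4 3 0

(re-executing from step 1 with the substitution; state before step 1: [1 3 4 3 1])
step 1 (fire T2): [0 5 2 3 1]
step 2 (fire T2): [0 5 2 3 1]
step 3 (fire T3): [0 4 4 3 0]
step 4 (fire T3): [0 4 4 3 0]
step 5 (fire T3): [0 4 4 3 0]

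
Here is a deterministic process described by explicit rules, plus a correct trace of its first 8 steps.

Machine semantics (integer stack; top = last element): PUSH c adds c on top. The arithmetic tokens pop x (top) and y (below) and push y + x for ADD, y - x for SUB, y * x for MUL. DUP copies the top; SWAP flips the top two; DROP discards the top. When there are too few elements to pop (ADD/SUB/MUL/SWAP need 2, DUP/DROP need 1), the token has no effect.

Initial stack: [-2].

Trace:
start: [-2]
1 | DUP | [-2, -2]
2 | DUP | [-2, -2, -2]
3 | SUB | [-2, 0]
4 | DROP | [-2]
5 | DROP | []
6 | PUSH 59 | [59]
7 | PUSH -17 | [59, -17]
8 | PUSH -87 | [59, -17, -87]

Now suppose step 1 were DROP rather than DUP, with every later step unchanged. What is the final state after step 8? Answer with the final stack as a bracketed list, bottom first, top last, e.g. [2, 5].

[59, -17, -87]

(re-executing from step 1 with the substitution; state before step 1: [-2])
1 | DROP | []
2 | DUP | []
3 | SUB | []
4 | DROP | []
5 | DROP | []
6 | PUSH 59 | [59]
7 | PUSH -17 | [59, -17]
8 | PUSH -87 | [59, -17, -87]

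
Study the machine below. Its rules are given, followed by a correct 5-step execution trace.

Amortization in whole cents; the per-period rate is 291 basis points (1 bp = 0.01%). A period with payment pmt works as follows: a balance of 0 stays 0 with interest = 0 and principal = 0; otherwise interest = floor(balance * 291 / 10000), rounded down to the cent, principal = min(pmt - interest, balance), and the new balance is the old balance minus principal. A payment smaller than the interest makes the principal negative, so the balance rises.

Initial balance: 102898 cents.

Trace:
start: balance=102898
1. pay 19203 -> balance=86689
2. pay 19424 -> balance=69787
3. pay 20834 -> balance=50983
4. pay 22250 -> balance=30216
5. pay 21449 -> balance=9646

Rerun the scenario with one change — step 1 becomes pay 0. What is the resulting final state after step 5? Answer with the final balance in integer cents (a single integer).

(re-executing from step 1 with the substitution; state before step 1: balance=102898)
1. pay 0 -> balance=105892
2. pay 19424 -> balance=89549
3. pay 20834 -> balance=71320
4. pay 22250 -> balance=51145
5. pay 21449 -> balance=31184

31184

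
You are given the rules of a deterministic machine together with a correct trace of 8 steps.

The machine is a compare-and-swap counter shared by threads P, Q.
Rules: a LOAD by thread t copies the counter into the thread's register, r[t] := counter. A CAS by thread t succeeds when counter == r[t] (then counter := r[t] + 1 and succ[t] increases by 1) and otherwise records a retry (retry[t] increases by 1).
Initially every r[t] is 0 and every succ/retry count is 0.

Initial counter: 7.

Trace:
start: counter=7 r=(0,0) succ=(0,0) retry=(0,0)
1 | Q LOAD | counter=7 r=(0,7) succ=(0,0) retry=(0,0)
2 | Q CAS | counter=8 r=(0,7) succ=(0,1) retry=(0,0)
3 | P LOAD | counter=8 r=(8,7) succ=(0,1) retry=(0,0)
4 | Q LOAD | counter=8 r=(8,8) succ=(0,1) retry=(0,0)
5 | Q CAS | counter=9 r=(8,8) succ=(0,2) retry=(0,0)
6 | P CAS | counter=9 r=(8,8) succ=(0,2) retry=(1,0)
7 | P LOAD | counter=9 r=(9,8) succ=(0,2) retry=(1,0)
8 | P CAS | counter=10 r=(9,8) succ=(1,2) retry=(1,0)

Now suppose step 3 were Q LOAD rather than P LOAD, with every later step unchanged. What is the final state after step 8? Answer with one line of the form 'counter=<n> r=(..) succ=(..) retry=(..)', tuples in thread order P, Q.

counter=10 r=(9,8) succ=(1,2) retry=(1,0)

(re-executing from step 3 with the substitution; state before step 3: counter=8 r=(0,7) succ=(0,1) retry=(0,0))
3 | Q LOAD | counter=8 r=(0,8) succ=(0,1) retry=(0,0)
4 | Q LOAD | counter=8 r=(0,8) succ=(0,1) retry=(0,0)
5 | Q CAS | counter=9 r=(0,8) succ=(0,2) retry=(0,0)
6 | P CAS | counter=9 r=(0,8) succ=(0,2) retry=(1,0)
7 | P LOAD | counter=9 r=(9,8) succ=(0,2) retry=(1,0)
8 | P CAS | counter=10 r=(9,8) succ=(1,2) retry=(1,0)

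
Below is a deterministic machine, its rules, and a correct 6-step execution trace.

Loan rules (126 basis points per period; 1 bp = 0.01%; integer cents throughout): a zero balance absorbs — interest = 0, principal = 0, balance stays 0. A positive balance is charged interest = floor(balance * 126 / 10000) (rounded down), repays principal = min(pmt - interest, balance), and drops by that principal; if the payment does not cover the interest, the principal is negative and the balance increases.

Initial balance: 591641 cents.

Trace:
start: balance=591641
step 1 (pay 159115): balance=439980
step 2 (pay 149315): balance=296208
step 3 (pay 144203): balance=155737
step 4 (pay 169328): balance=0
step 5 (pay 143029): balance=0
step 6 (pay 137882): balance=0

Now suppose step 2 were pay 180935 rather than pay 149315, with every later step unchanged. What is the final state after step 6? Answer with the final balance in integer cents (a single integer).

0

(re-executing from step 2 with the substitution; state before step 2: balance=439980)
step 2 (pay 180935): balance=264588
step 3 (pay 144203): balance=123718
step 4 (pay 169328): balance=0
step 5 (pay 143029): balance=0
step 6 (pay 137882): balance=0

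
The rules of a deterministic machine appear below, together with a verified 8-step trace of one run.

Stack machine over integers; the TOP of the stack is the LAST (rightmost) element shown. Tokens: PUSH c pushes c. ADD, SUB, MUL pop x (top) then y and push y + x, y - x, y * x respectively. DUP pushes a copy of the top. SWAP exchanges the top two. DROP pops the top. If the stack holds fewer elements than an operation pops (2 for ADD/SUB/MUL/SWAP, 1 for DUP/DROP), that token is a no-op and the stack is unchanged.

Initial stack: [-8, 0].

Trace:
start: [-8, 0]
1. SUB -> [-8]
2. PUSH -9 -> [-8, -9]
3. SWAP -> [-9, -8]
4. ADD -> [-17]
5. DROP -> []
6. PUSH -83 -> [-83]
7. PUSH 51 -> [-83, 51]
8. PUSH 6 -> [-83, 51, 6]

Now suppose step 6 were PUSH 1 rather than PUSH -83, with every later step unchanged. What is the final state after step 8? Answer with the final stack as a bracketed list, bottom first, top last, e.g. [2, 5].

(re-executing from step 6 with the substitution; state before step 6: [])
6. PUSH 1 -> [1]
7. PUSH 51 -> [1, 51]
8. PUSH 6 -> [1, 51, 6]

[1, 51, 6]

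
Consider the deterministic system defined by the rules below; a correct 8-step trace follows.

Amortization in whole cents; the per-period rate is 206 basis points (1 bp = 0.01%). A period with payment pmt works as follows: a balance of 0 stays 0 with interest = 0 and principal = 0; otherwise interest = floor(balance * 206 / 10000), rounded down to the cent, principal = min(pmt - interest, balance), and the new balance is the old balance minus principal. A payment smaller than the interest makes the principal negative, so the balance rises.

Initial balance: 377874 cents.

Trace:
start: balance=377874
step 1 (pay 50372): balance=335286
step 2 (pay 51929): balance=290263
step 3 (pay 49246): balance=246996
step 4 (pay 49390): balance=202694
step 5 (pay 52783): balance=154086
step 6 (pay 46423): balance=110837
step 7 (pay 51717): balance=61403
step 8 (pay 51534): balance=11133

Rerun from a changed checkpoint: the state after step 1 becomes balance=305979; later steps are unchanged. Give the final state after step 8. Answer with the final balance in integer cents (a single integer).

state after step 1 := balance=305979
step 2 (pay 51929): balance=260353
step 3 (pay 49246): balance=216470
step 4 (pay 49390): balance=171539
step 5 (pay 52783): balance=122289
step 6 (pay 46423): balance=78385
step 7 (pay 51717): balance=28282
step 8 (pay 51534): balance=0

0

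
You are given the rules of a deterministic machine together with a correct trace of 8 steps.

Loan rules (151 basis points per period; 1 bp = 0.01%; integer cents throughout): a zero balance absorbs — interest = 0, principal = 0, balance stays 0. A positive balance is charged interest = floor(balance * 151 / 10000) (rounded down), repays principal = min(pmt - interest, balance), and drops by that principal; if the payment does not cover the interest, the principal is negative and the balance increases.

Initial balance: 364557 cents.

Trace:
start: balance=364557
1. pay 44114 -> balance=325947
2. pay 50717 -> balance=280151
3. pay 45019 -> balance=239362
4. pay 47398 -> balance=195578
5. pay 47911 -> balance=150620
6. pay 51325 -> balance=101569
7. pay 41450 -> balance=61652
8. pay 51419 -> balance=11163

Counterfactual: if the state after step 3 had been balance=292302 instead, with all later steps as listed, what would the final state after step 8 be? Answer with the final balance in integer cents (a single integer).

state after step 3 := balance=292302
4. pay 47398 -> balance=249317
5. pay 47911 -> balance=205170
6. pay 51325 -> balance=156943
7. pay 41450 -> balance=117862
8. pay 51419 -> balance=68222

68222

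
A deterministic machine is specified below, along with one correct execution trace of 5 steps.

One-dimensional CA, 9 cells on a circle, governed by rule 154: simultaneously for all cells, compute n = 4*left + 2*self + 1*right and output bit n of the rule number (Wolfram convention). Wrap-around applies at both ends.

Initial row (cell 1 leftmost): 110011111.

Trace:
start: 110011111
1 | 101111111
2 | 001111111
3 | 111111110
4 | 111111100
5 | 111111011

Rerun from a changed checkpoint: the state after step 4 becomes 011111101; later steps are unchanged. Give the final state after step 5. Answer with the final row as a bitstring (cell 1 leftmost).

011111000

state after step 4 := 011111101
5 | 011111000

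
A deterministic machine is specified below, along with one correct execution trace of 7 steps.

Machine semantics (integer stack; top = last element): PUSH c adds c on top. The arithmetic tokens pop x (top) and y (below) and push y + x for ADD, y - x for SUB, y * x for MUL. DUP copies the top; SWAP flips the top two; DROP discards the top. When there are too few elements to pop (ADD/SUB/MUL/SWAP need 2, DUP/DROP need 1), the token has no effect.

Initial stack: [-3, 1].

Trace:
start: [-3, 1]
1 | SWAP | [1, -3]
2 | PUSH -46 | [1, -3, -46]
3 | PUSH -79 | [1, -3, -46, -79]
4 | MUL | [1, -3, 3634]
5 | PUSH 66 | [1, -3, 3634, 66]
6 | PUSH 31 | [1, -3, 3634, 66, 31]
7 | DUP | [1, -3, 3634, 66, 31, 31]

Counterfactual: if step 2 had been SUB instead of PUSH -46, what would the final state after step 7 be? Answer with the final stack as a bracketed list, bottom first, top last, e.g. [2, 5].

[-316, 66, 31, 31]

(re-executing from step 2 with the substitution; state before step 2: [1, -3])
2 | SUB | [4]
3 | PUSH -79 | [4, -79]
4 | MUL | [-316]
5 | PUSH 66 | [-316, 66]
6 | PUSH 31 | [-316, 66, 31]
7 | DUP | [-316, 66, 31, 31]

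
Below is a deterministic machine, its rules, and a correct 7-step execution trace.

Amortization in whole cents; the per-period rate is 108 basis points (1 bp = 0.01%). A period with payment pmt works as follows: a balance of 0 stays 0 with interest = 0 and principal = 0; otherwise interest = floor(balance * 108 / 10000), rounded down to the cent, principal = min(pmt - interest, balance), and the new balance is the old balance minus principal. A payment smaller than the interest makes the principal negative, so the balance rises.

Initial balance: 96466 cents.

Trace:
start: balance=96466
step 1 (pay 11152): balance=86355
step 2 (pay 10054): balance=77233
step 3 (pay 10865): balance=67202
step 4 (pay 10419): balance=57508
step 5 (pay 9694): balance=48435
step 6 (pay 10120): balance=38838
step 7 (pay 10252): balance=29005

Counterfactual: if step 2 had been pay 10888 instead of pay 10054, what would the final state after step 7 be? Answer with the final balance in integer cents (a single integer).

28124

(re-executing from step 2 with the substitution; state before step 2: balance=86355)
step 2 (pay 10888): balance=76399
step 3 (pay 10865): balance=66359
step 4 (pay 10419): balance=56656
step 5 (pay 9694): balance=47573
step 6 (pay 10120): balance=37966
step 7 (pay 10252): balance=28124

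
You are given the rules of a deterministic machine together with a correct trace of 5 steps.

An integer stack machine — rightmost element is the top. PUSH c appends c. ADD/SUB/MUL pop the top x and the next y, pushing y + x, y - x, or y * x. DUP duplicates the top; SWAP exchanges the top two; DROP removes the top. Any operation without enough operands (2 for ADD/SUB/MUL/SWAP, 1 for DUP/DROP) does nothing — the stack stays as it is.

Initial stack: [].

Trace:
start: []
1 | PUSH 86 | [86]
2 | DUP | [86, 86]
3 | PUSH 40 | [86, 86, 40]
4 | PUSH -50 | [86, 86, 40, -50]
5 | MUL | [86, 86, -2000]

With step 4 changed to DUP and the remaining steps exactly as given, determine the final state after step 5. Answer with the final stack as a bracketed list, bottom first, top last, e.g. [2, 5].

[86, 86, 1600]

(re-executing from step 4 with the substitution; state before step 4: [86, 86, 40])
4 | DUP | [86, 86, 40, 40]
5 | MUL | [86, 86, 1600]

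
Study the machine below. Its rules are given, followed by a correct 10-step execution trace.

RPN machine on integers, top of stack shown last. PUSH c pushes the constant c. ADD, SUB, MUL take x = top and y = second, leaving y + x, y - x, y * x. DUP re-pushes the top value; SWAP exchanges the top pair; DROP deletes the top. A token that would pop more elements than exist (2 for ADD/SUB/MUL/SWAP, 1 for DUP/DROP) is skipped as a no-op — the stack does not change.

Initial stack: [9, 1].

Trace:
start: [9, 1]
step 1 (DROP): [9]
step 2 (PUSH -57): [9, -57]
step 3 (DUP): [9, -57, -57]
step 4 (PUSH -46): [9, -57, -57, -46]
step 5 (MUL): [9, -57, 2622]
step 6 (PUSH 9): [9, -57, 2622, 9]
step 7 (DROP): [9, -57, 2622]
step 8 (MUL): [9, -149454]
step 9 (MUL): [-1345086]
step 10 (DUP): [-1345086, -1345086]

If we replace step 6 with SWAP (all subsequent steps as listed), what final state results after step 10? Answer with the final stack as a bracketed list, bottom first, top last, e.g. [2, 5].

[23598, 23598]

(re-executing from step 6 with the substitution; state before step 6: [9, -57, 2622])
step 6 (SWAP): [9, 2622, -57]
step 7 (DROP): [9, 2622]
step 8 (MUL): [23598]
step 9 (MUL): [23598]
step 10 (DUP): [23598, 23598]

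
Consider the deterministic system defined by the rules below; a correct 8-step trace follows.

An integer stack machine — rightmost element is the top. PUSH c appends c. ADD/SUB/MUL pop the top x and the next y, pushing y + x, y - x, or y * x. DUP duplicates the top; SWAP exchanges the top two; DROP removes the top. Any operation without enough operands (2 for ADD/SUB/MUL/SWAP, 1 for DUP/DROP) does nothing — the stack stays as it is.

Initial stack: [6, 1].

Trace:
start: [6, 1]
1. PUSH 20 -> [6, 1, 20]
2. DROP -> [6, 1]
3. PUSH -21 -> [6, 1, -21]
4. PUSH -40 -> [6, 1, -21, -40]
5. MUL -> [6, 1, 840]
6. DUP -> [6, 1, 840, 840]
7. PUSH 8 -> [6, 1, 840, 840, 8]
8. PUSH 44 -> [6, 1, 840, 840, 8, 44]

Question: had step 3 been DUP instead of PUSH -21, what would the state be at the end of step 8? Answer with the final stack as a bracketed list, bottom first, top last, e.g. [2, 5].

(re-executing from step 3 with the substitution; state before step 3: [6, 1])
3. DUP -> [6, 1, 1]
4. PUSH -40 -> [6, 1, 1, -40]
5. MUL -> [6, 1, -40]
6. DUP -> [6, 1, -40, -40]
7. PUSH 8 -> [6, 1, -40, -40, 8]
8. PUSH 44 -> [6, 1, -40, -40, 8, 44]

[6, 1, -40, -40, 8, 44]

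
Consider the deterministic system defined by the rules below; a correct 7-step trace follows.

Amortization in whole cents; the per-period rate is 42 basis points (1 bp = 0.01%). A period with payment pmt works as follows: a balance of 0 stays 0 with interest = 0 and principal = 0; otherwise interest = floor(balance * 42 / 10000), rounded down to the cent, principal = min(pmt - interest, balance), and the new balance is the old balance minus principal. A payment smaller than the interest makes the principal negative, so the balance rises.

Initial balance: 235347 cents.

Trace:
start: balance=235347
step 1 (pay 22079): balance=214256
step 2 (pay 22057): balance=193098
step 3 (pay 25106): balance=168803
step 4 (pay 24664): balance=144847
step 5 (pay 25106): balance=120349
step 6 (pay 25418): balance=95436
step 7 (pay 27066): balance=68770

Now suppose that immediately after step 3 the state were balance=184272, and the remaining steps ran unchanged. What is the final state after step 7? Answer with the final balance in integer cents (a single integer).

state after step 3 := balance=184272
step 4 (pay 24664): balance=160381
step 5 (pay 25106): balance=135948
step 6 (pay 25418): balance=111100
step 7 (pay 27066): balance=84500

84500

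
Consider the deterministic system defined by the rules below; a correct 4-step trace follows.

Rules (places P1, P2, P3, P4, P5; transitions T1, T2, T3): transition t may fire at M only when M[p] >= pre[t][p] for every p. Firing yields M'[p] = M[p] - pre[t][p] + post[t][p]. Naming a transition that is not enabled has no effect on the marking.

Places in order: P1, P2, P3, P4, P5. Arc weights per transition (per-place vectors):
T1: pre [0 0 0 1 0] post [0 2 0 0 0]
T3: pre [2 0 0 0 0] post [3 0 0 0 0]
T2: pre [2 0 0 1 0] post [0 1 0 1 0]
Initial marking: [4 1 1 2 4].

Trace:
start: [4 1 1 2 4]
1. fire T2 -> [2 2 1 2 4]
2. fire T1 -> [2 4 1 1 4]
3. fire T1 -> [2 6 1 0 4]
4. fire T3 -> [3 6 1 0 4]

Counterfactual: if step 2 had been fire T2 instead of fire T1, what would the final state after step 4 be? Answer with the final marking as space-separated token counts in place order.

(re-executing from step 2 with the substitution; state before step 2: [2 2 1 2 4])
2. fire T2 -> [0 3 1 2 4]
3. fire T1 -> [0 5 1 1 4]
4. fire T3 -> [0 5 1 1 4]

0 5 1 1 4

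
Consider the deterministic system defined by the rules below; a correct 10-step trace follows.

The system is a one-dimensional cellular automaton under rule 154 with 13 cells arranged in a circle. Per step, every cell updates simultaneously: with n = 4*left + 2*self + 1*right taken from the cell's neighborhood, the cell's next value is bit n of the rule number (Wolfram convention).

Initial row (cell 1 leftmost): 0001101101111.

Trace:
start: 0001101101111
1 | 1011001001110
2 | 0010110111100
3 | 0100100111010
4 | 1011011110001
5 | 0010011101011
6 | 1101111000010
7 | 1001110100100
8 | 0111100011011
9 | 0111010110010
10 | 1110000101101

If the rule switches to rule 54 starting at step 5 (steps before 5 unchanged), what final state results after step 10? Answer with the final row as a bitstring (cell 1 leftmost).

0001000000100

(re-executing steps 5..10 under rule 54; state before step 5: 1011011110001)
5 | 0100100001010
6 | 1111110011111
7 | 0000001100000
8 | 0000010010000
9 | 0000111111000
10 | 0001000000100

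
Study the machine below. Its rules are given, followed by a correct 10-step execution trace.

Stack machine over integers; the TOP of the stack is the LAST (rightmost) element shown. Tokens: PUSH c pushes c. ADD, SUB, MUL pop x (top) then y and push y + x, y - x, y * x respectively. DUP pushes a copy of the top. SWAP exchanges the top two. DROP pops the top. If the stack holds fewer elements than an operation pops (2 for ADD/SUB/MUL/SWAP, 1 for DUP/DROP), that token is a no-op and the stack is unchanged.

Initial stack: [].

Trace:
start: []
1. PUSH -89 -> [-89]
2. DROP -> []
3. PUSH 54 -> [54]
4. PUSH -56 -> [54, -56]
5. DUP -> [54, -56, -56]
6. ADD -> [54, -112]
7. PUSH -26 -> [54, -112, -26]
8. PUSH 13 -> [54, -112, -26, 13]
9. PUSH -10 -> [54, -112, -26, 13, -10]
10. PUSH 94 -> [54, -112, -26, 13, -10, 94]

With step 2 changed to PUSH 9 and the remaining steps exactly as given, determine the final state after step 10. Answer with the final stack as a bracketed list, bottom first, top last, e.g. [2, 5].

[-89, 9, 54, -112, -26, 13, -10, 94]

(re-executing from step 2 with the substitution; state before step 2: [-89])
2. PUSH 9 -> [-89, 9]
3. PUSH 54 -> [-89, 9, 54]
4. PUSH -56 -> [-89, 9, 54, -56]
5. DUP -> [-89, 9, 54, -56, -56]
6. ADD -> [-89, 9, 54, -112]
7. PUSH -26 -> [-89, 9, 54, -112, -26]
8. PUSH 13 -> [-89, 9, 54, -112, -26, 13]
9. PUSH -10 -> [-89, 9, 54, -112, -26, 13, -10]
10. PUSH 94 -> [-89, 9, 54, -112, -26, 13, -10, 94]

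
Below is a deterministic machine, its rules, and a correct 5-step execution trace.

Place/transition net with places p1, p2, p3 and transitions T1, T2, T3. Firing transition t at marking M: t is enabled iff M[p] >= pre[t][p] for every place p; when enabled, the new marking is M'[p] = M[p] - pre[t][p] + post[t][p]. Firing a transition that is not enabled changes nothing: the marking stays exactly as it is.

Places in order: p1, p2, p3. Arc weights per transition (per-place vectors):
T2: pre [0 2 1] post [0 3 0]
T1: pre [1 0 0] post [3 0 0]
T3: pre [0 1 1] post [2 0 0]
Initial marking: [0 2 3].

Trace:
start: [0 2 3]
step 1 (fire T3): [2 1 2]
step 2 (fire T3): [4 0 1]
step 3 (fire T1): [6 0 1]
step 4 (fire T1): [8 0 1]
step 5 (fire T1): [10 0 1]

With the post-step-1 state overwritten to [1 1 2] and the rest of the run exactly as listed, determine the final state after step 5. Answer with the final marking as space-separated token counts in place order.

9 0 1

state after step 1 := [1 1 2]
step 2 (fire T3): [3 0 1]
step 3 (fire T1): [5 0 1]
step 4 (fire T1): [7 0 1]
step 5 (fire T1): [9 0 1]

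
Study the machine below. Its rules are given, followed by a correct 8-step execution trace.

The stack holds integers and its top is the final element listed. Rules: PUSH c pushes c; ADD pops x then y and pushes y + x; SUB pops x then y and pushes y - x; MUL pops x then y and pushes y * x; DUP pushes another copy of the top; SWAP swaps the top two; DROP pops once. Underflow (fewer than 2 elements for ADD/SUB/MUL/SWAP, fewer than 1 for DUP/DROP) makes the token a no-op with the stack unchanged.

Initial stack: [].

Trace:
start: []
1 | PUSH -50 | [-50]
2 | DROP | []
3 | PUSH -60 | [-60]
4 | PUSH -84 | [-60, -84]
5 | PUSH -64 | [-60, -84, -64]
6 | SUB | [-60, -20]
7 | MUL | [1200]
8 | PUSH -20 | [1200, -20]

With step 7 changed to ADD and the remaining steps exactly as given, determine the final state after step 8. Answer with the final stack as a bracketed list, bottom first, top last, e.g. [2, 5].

[-80, -20]

(re-executing from step 7 with the substitution; state before step 7: [-60, -20])
7 | ADD | [-80]
8 | PUSH -20 | [-80, -20]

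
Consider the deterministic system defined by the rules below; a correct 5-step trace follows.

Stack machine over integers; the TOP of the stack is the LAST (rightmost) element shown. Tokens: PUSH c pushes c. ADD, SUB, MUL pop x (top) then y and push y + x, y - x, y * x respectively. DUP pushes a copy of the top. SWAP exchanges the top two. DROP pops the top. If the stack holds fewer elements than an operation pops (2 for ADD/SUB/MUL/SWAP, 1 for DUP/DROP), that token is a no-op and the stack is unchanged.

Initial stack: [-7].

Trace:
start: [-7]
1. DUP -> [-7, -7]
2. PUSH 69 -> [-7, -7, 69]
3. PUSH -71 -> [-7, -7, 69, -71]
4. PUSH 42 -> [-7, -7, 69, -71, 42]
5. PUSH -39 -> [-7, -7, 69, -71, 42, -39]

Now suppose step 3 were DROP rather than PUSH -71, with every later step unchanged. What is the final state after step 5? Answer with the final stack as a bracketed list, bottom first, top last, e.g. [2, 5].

[-7, -7, 42, -39]

(re-executing from step 3 with the substitution; state before step 3: [-7, -7, 69])
3. DROP -> [-7, -7]
4. PUSH 42 -> [-7, -7, 42]
5. PUSH -39 -> [-7, -7, 42, -39]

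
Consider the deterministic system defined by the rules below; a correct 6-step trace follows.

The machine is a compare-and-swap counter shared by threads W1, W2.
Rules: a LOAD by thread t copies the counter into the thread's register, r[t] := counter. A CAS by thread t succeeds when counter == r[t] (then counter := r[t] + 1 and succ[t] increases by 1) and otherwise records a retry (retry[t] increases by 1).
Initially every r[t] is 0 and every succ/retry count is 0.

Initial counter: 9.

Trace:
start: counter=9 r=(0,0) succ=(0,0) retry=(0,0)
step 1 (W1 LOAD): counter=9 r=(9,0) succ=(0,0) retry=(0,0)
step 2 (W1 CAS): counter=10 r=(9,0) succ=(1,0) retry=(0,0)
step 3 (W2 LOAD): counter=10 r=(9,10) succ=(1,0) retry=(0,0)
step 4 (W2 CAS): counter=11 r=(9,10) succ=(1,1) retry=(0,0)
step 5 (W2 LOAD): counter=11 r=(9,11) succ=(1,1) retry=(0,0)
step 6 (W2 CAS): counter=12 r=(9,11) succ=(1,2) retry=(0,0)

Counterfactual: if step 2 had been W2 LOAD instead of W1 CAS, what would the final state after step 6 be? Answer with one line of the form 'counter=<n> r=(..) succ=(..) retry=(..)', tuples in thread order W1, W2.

counter=11 r=(9,10) succ=(0,2) retry=(0,0)

(re-executing from step 2 with the substitution; state before step 2: counter=9 r=(9,0) succ=(0,0) retry=(0,0))
step 2 (W2 LOAD): counter=9 r=(9,9) succ=(0,0) retry=(0,0)
step 3 (W2 LOAD): counter=9 r=(9,9) succ=(0,0) retry=(0,0)
step 4 (W2 CAS): counter=10 r=(9,9) succ=(0,1) retry=(0,0)
step 5 (W2 LOAD): counter=10 r=(9,10) succ=(0,1) retry=(0,0)
step 6 (W2 CAS): counter=11 r=(9,10) succ=(0,2) retry=(0,0)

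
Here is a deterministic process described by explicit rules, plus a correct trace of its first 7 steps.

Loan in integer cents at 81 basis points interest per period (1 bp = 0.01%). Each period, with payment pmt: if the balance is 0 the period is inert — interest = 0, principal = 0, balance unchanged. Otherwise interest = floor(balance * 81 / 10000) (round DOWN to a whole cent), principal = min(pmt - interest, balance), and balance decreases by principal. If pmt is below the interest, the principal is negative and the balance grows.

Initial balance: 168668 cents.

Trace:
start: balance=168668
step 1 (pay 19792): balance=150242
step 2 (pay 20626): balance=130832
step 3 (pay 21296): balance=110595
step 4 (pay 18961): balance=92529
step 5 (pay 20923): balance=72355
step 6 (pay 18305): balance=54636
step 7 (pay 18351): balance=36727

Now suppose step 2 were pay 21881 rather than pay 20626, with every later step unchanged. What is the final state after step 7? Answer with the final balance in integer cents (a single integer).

35421

(re-executing from step 2 with the substitution; state before step 2: balance=150242)
step 2 (pay 21881): balance=129577
step 3 (pay 21296): balance=109330
step 4 (pay 18961): balance=91254
step 5 (pay 20923): balance=71070
step 6 (pay 18305): balance=53340
step 7 (pay 18351): balance=35421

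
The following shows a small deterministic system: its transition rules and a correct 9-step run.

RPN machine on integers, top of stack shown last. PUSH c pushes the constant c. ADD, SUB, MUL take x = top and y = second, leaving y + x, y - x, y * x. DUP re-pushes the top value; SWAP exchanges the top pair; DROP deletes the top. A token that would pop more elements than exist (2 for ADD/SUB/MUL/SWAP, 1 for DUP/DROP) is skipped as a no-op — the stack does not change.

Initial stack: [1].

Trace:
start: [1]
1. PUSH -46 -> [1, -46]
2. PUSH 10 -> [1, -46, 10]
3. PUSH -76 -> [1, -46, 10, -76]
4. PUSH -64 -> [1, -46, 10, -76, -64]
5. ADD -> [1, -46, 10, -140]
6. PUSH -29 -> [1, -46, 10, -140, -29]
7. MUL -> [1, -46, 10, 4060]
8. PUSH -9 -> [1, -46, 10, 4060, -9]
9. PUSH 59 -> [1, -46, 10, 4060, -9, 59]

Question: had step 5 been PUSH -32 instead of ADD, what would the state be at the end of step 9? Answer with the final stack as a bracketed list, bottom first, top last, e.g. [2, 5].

[1, -46, 10, -76, -64, 928, -9, 59]

(re-executing from step 5 with the substitution; state before step 5: [1, -46, 10, -76, -64])
5. PUSH -32 -> [1, -46, 10, -76, -64, -32]
6. PUSH -29 -> [1, -46, 10, -76, -64, -32, -29]
7. MUL -> [1, -46, 10, -76, -64, 928]
8. PUSH -9 -> [1, -46, 10, -76, -64, 928, -9]
9. PUSH 59 -> [1, -46, 10, -76, -64, 928, -9, 59]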